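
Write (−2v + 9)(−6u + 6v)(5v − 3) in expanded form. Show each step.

60uv² − 306uv − 60v³ + 306v² + 162u − 162v

(−2v + 9)(−6u + 6v)(5v − 3)
= (12uv − 12v² − 54u + 54v)(5v − 3)    [distributive law]
= 60uv² − 36uv − 60v³ + 36v² − 270uv + 162u + 270v² − 162v    [distributive law]
= 60uv² − 306uv − 60v³ + 306v² + 162u − 162v    [combine like terms]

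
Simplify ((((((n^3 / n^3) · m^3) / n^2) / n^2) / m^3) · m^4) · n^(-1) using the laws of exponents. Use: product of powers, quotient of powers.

((((((n^3 / n^3) · m^3) / n^2) / n^2) / m^3) · m^4) · n^(-1)
= (((((n^0 · m^3) / n^2) / n^2) / m^3) · m^4) · n^(-1)    [quotient of powers]
= m^4n^(-5)    [quotient of powers; product of powers]

m^4n^(-5)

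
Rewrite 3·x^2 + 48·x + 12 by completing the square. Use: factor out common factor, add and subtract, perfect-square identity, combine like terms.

3·x^2 + 48·x + 12
= 3(x^2 + 16·x) + 12    [factor out 3 from the x-terms]
= 3(x^2 + 16·x + 64 - 64) + 12    [add and subtract 64 inside the bracket]
= 3(x + 8)^2 - 192 + 12    [perfect-square identity]
= 3(x + 8)^2 - 180    [combine constants]

3(x + 8)^2 - 180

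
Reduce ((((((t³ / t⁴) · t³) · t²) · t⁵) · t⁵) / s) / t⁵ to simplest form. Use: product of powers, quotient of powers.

s⁻¹t⁹

((((((t³ / t⁴) · t³) · t²) · t⁵) · t⁵) / s) / t⁵
= (((((t⁻¹ · t³) · t²) · t⁵) · t⁵) / s) / t⁵    [quotient of powers]
= ((((t² · t²) · t⁵) · t⁵) / s) / t⁵    [product of powers]
= (((t⁴ · t⁵) · t⁵) / s) / t⁵    [product of powers]
= ((t⁹ · t⁵) / s) / t⁵    [product of powers]
= (t¹⁴ / s) / t⁵    [product of powers]
= s⁻¹t⁹    [quotient of powers]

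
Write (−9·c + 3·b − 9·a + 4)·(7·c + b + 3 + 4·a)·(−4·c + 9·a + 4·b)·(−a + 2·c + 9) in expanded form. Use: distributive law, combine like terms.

−594·a·c^3 + 504·c^4 + 2260·c^3 − 1323·a^2·c^2 − 1429·a·c^2 − 300·a·b·c^2 − 600·b·c^3 − 2796·b·c^2 + 66·a^2·b·c − 2506·a·b·c + 42·a·b^2·c + 72·b^2·c^2 + 428·b^2·c − 132·c^2 − 6974·a^2·c + 741·a·c − 336·b·c + 99·a^3·c − 39·a^2·b^2 + 299·a·b^2 − 12·a·b^3 + 24·b^3·c + 108·b^3 − 1126·a^2·b + 609·a·b + 468·b^2 + 117·a^3·b − 2817·a^3 − 999·a^2 + 324·a^4 − 432·c + 972·a + 432·b

(−9·c + 3·b − 9·a + 4)·(7·c + b + 3 + 4·a)·(−4·c + 9·a + 4·b)·(−a + 2·c + 9)
= (−63·c^2 − 9·b·c − 27·c − 36·a·c + 21·b·c + 3·b^2 + 9·b + 12·a·b − 63·a·c − 9·a·b − 27·a − 36·a^2 + 28·c + 4·b + 12 + 16·a)·(−4·c + 9·a + 4·b)·(−a + 2·c + 9)    [distributive law]
= (−63·c^2 + 12·b·c + c − 99·a·c + 3·b^2 + 13·b + 3·a·b − 11·a − 36·a^2 + 12)·(−4·c + 9·a + 4·b)·(−a + 2·c + 9)    [combine like terms]
= (252·c^3 − 567·a·c^2 − 252·b·c^2 − 48·b·c^2 + 108·a·b·c + 48·b^2·c − 4·c^2 + 9·a·c + 4·b·c + 396·a·c^2 − 891·a^2·c − 396·a·b·c − 12·b^2·c + 27·a·b^2 + 12·b^3 − 52·b·c + 117·a·b + 52·b^2 − 12·a·b·c + 27·a^2·b + 12·a·b^2 + 44·a·c − 99·a^2 − 44·a·b + 144·a^2·c − 324·a^3 − 144·a^2·b − 48·c + 108·a + 48·b)·(−a + 2·c + 9)    [distributive law]
= (252·c^3 − 171·a·c^2 − 300·b·c^2 − 300·a·b·c + 36·b^2·c − 4·c^2 + 53·a·c − 48·b·c − 747·a^2·c + 39·a·b^2 + 12·b^3 + 73·a·b + 52·b^2 − 117·a^2·b − 99·a^2 − 324·a^3 − 48·c + 108·a + 48·b)·(−a + 2·c + 9)    [combine like terms]
= −252·a·c^3 + 504·c^4 + 2268·c^3 + 171·a^2·c^2 − 342·a·c^3 − 1539·a·c^2 + 300·a·b·c^2 − 600·b·c^3 − 2700·b·c^2 + 300·a^2·b·c − 600·a·b·c^2 − 2700·a·b·c − 36·a·b^2·c + 72·b^2·c^2 + 324·b^2·c + 4·a·c^2 − 8·c^3 − 36·c^2 − 53·a^2·c + 106·a·c^2 + 477·a·c + 48·a·b·c − 96·b·c^2 − 432·b·c + 747·a^3·c − 1494·a^2·c^2 − 6723·a^2·c − 39·a^2·b^2 + 78·a·b^2·c + 351·a·b^2 − 12·a·b^3 + 24·b^3·c + 108·b^3 − 73·a^2·b + 146·a·b·c + 657·a·b − 52·a·b^2 + 104·b^2·c + 468·b^2 + 117·a^3·b − 234·a^2·b·c − 1053·a^2·b + 99·a^3 − 198·a^2·c − 891·a^2 + 324·a^4 − 648·a^3·c − 2916·a^3 + 48·a·c − 96·c^2 − 432·c − 108·a^2 + 216·a·c + 972·a − 48·a·b + 96·b·c + 432·b    [distributive law]
= −594·a·c^3 + 504·c^4 + 2260·c^3 − 1323·a^2·c^2 − 1429·a·c^2 − 300·a·b·c^2 − 600·b·c^3 − 2796·b·c^2 + 66·a^2·b·c − 2506·a·b·c + 42·a·b^2·c + 72·b^2·c^2 + 428·b^2·c − 132·c^2 − 6974·a^2·c + 741·a·c − 336·b·c + 99·a^3·c − 39·a^2·b^2 + 299·a·b^2 − 12·a·b^3 + 24·b^3·c + 108·b^3 − 1126·a^2·b + 609·a·b + 468·b^2 + 117·a^3·b − 2817·a^3 − 999·a^2 + 324·a^4 − 432·c + 972·a + 432·b    [combine like terms]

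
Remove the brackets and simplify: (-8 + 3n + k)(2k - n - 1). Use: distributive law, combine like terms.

-17k + 5n + 8 + 5kn - 3n^2 + 2k^2

(-8 + 3n + k)(2k - n - 1)
= -16k + 8n + 8 + 6kn - 3n^2 - 3n + 2k^2 - kn - k    [distributive law]
= -17k + 5n + 8 + 5kn - 3n^2 + 2k^2    [combine like terms]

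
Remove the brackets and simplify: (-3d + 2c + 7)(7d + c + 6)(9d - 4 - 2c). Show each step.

-189d^3 + 363d^2 + 141cd^2 + 65cd - 4c^2d + 254d - 46c^2 - 4c^3 - 160c - 168

(-3d + 2c + 7)(7d + c + 6)(9d - 4 - 2c)
= (-21d^2 - 3cd - 18d + 14cd + 2c^2 + 12c + 49d + 7c + 42)(9d - 4 - 2c)    [distributive law]
= (-21d^2 + 11cd + 31d + 2c^2 + 19c + 42)(9d - 4 - 2c)    [combine like terms]
= -189d^3 + 84d^2 + 42cd^2 + 99cd^2 - 44cd - 22c^2d + 279d^2 - 124d - 62cd + 18c^2d - 8c^2 - 4c^3 + 171cd - 76c - 38c^2 + 378d - 168 - 84c    [distributive law]
= -189d^3 + 363d^2 + 141cd^2 + 65cd - 4c^2d + 254d - 46c^2 - 4c^3 - 160c - 168    [combine like terms]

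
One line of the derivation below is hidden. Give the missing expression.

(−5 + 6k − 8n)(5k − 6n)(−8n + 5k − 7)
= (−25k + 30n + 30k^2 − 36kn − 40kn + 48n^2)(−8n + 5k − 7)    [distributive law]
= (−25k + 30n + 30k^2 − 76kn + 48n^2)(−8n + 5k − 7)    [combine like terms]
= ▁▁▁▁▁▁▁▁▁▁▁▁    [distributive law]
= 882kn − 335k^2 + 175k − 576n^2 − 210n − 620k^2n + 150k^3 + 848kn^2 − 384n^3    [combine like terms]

After distributive law, the bracketed line is:

200kn − 125k^2 + 175k − 240n^2 + 150kn − 210n − 240k^2n + 150k^3 − 210k^2 + 608kn^2 − 380k^2n + 532kn − 384n^3 + 240kn^2 − 336n^2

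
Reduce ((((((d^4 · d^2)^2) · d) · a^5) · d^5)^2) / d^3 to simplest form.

a^10d^33

((((((d^4 · d^2)^2) · d) · a^5) · d^5)^2) / d^3
= ((((((d^4 · d^2)^2) · d) · a^5)^2) · ((d^5)^2)) / d^3    [power of a product]
= ((((((d^4 · d^2)^2) · d)^2) · ((a^5)^2)) · ((d^5)^2)) / d^3    [power of a product]
= ((((((d^4 · d^2)^2)^2) · (d^2)) · ((a^5)^2)) · ((d^5)^2)) / d^3    [power of a product]
= (((((d^4 · d^2)^4) · (d^2)) · ((a^5)^2)) · ((d^5)^2)) / d^3    [power of a power]
= ((((((d^4)^4) · ((d^2)^4)) · (d^2)) · ((a^5)^2)) · ((d^5)^2)) / d^3    [power of a product]
= ((((d^16 · ((d^2)^4)) · (d^2)) · ((a^5)^2)) · ((d^5)^2)) / d^3    [power of a power]
= ((((d^16 · d^8) · (d^2)) · ((a^5)^2)) · ((d^5)^2)) / d^3    [power of a power]
= (((d^24 · (d^2)) · ((a^5)^2)) · ((d^5)^2)) / d^3    [product of powers]
= ((d^26 · ((a^5)^2)) · ((d^5)^2)) / d^3    [product of powers]
= ((d^26 · a^10) · ((d^5)^2)) / d^3    [power of a power]
= ((d^26 · a^10) · d^10) / d^3    [power of a power]
= a^10d^33    [quotient of powers; product of powers]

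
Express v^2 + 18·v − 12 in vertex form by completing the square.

v^2 + 18·v − 12
= v^2 + 18·v + 81 − 81 − 12    [add and subtract 81]
= (v + 9)^2 − 81 − 12    [perfect-square identity]
= (v + 9)^2 − 93    [combine constants]

(v + 9)^2 − 93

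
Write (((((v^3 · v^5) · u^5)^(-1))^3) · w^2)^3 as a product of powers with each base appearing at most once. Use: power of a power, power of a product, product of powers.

(((((v^3 · v^5) · u^5)^(-1))^3) · w^2)^3
= (((((v^3 · v^5) · u^5)^(-1))^3)^3) · ((w^2)^3)    [power of a product]
= ((((v^3 · v^5) · u^5)^(-1))^9) · ((w^2)^3)    [power of a power]
= (((v^3 · v^5) · u^5)^(-9)) · ((w^2)^3)    [power of a power]
= (((v^3 · v^5)^(-9)) · ((u^5)^(-9))) · ((w^2)^3)    [power of a product]
= ((((v^3)^(-9)) · ((v^5)^(-9))) · ((u^5)^(-9))) · ((w^2)^3)    [power of a product]
= ((v^(-27) · ((v^5)^(-9))) · ((u^5)^(-9))) · ((w^2)^3)    [power of a power]
= ((v^(-27) · v^(-45)) · ((u^5)^(-9))) · ((w^2)^3)    [power of a power]
= (v^(-72) · ((u^5)^(-9))) · ((w^2)^3)    [product of powers]
= (v^(-72) · u^(-45)) · ((w^2)^3)    [power of a power]
= (v^(-72) · u^(-45)) · w^6    [power of a power]
= u^(-45)v^(-72)w^6    [rearrange]

u^(-45)v^(-72)w^6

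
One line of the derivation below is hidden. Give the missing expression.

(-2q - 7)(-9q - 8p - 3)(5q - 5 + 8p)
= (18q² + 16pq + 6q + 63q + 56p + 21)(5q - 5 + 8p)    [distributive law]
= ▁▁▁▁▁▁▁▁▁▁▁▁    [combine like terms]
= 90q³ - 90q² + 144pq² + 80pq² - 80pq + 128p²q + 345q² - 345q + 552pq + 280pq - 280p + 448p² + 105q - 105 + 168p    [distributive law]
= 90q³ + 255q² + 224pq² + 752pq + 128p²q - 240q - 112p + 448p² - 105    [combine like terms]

Applying combine like terms to the line above:

(18q² + 16pq + 69q + 56p + 21)(5q - 5 + 8p)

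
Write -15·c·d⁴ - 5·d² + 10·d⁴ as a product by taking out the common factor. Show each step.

5·d²(-3·c·d² - 1 + 2·d²)

-15·c·d⁴ - 5·d² + 10·d⁴
= 5(-3·c·d⁴ - d² + 2·d⁴)    [factor out 5]
= 5·d²(-3·c·d² - 1 + 2·d²)    [factor out d²]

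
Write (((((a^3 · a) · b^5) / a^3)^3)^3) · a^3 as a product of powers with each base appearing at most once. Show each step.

a^12b^45

(((((a^3 · a) · b^5) / a^3)^3)^3) · a^3
= ((((a^3 · a) · b^5) / a^3)^9) · a^3    [power of a power]
= ((((a^3 · a) · b^5)^9) / ((a^3)^9)) · a^3    [power of a quotient]
= ((((a^3 · a)^9) · ((b^5)^9)) / ((a^3)^9)) · a^3    [power of a product]
= (((((a^3)^9) · (a^9)) · ((b^5)^9)) / ((a^3)^9)) · a^3    [power of a product]
= (((a^27 · (a^9)) · ((b^5)^9)) / ((a^3)^9)) · a^3    [power of a power]
= ((a^36 · ((b^5)^9)) / ((a^3)^9)) · a^3    [product of powers]
= ((a^36 · b^45) / ((a^3)^9)) · a^3    [power of a power]
= ((a^36 · b^45) / a^27) · a^3    [power of a power]
= a^12b^45    [quotient of powers; product of powers]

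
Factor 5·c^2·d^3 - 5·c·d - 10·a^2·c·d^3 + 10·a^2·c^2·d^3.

5·c·d(c·d^2 - 1 - 2·a^2·d^2 + 2·a^2·c·d^2)

5·c^2·d^3 - 5·c·d - 10·a^2·c·d^3 + 10·a^2·c^2·d^3
= 5(c^2·d^3 - c·d - 2·a^2·c·d^3 + 2·a^2·c^2·d^3)    [factor out 5]
= 5·c·d(c·d^2 - 1 - 2·a^2·d^2 + 2·a^2·c·d^2)    [factor out c·d]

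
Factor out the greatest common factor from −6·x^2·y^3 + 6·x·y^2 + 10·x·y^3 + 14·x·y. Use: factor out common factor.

−6·x^2·y^3 + 6·x·y^2 + 10·x·y^3 + 14·x·y
= 2(−3·x^2·y^3 + 3·x·y^2 + 5·x·y^3 + 7·x·y)    [factor out 2]
= 2·x·y(−3·x·y^2 + 3·y + 5·y^2 + 7)    [factor out x·y]

2·x·y(−3·x·y^2 + 3·y + 5·y^2 + 7)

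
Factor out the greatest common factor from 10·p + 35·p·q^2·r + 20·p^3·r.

5·p(2 + 7·q^2·r + 4·p^2·r)

10·p + 35·p·q^2·r + 20·p^3·r
= 5(2·p + 7·p·q^2·r + 4·p^3·r)    [factor out 5]
= 5·p(2 + 7·q^2·r + 4·p^2·r)    [factor out p]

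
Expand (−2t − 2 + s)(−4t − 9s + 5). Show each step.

(−2t − 2 + s)(−4t − 9s + 5)
= 8t² + 18st − 10t + 8t + 18s − 10 − 4st − 9s² + 5s    [distributive law]
= 8t² + 14st − 2t + 23s − 10 − 9s²    [combine like terms]

8t² + 14st − 2t + 23s − 10 − 9s²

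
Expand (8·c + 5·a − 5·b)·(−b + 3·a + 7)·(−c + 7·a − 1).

8·b·c² − 36·a·b·c + 43·b·c − 24·a·c² + 153·a²·c + 333·a·c − 56·c² − 56·c − 140·a²·b − 225·a·b + 105·a³ + 230·a² − 35·a − 5·b²·c + 35·a·b² − 5·b² + 35·b

(8·c + 5·a − 5·b)·(−b + 3·a + 7)·(−c + 7·a − 1)
= (−8·b·c + 24·a·c + 56·c − 5·a·b + 15·a² + 35·a + 5·b² − 15·a·b − 35·b)·(−c + 7·a − 1)    [distributive law]
= (−8·b·c + 24·a·c + 56·c − 20·a·b + 15·a² + 35·a + 5·b² − 35·b)·(−c + 7·a − 1)    [combine like terms]
= 8·b·c² − 56·a·b·c + 8·b·c − 24·a·c² + 168·a²·c − 24·a·c − 56·c² + 392·a·c − 56·c + 20·a·b·c − 140·a²·b + 20·a·b − 15·a²·c + 105·a³ − 15·a² − 35·a·c + 245·a² − 35·a − 5·b²·c + 35·a·b² − 5·b² + 35·b·c − 245·a·b + 35·b    [distributive law]
= 8·b·c² − 36·a·b·c + 43·b·c − 24·a·c² + 153·a²·c + 333·a·c − 56·c² − 56·c − 140·a²·b − 225·a·b + 105·a³ + 230·a² − 35·a − 5·b²·c + 35·a·b² − 5·b² + 35·b    [combine like terms]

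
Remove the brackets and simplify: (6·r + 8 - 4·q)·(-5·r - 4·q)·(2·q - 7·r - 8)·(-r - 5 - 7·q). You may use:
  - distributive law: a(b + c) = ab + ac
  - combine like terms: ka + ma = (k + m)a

(6·r + 8 - 4·q)·(-5·r - 4·q)·(2·q - 7·r - 8)·(-r - 5 - 7·q)
= (-30·r^2 - 24·q·r - 40·r - 32·q + 20·q·r + 16·q^2)·(2·q - 7·r - 8)·(-r - 5 - 7·q)    [distributive law]
= (-30·r^2 - 4·q·r - 40·r - 32·q + 16·q^2)·(2·q - 7·r - 8)·(-r - 5 - 7·q)    [combine like terms]
= (-60·q·r^2 + 210·r^3 + 240·r^2 - 8·q^2·r + 28·q·r^2 + 32·q·r - 80·q·r + 280·r^2 + 320·r - 64·q^2 + 224·q·r + 256·q + 32·q^3 - 112·q^2·r - 128·q^2)·(-r - 5 - 7·q)    [distributive law]
= (-32·q·r^2 + 210·r^3 + 520·r^2 - 120·q^2·r + 176·q·r + 320·r - 192·q^2 + 256·q + 32·q^3)·(-r - 5 - 7·q)    [combine like terms]
= 32·q·r^3 + 160·q·r^2 + 224·q^2·r^2 - 210·r^4 - 1050·r^3 - 1470·q·r^3 - 520·r^3 - 2600·r^2 - 3640·q·r^2 + 120·q^2·r^2 + 600·q^2·r + 840·q^3·r - 176·q·r^2 - 880·q·r - 1232·q^2·r - 320·r^2 - 1600·r - 2240·q·r + 192·q^2·r + 960·q^2 + 1344·q^3 - 256·q·r - 1280·q - 1792·q^2 - 32·q^3·r - 160·q^3 - 224·q^4    [distributive law]
= -1438·q·r^3 - 3656·q·r^2 + 344·q^2·r^2 - 210·r^4 - 1570·r^3 - 2920·r^2 - 440·q^2·r + 808·q^3·r - 3376·q·r - 1600·r - 832·q^2 + 1184·q^3 - 1280·q - 224·q^4    [combine like terms]

-1438·q·r^3 - 3656·q·r^2 + 344·q^2·r^2 - 210·r^4 - 1570·r^3 - 2920·r^2 - 440·q^2·r + 808·q^3·r - 3376·q·r - 1600·r - 832·q^2 + 1184·q^3 - 1280·q - 224·q^4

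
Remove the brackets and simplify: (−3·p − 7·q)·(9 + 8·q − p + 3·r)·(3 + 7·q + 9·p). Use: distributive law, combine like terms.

(−3·p − 7·q)·(9 + 8·q − p + 3·r)·(3 + 7·q + 9·p)
= (−27·p − 24·p·q + 3·p^2 − 9·p·r − 63·q − 56·q^2 + 7·p·q − 21·q·r)·(3 + 7·q + 9·p)    [distributive law]
= (−27·p − 17·p·q + 3·p^2 − 9·p·r − 63·q − 56·q^2 − 21·q·r)·(3 + 7·q + 9·p)    [combine like terms]
= −81·p − 189·p·q − 243·p^2 − 51·p·q − 119·p·q^2 − 153·p^2·q + 9·p^2 + 21·p^2·q + 27·p^3 − 27·p·r − 63·p·q·r − 81·p^2·r − 189·q − 441·q^2 − 567·p·q − 168·q^2 − 392·q^3 − 504·p·q^2 − 63·q·r − 147·q^2·r − 189·p·q·r    [distributive law]
= −81·p − 807·p·q − 234·p^2 − 623·p·q^2 − 132·p^2·q + 27·p^3 − 27·p·r − 252·p·q·r − 81·p^2·r − 189·q − 609·q^2 − 392·q^3 − 63·q·r − 147·q^2·r    [combine like terms]

−81·p − 807·p·q − 234·p^2 − 623·p·q^2 − 132·p^2·q + 27·p^3 − 27·p·r − 252·p·q·r − 81·p^2·r − 189·q − 609·q^2 − 392·q^3 − 63·q·r − 147·q^2·r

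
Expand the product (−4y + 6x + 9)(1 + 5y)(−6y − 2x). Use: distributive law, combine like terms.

(−4y + 6x + 9)(1 + 5y)(−6y − 2x)
= (−4y − 20y² + 6x + 30xy + 9 + 45y)(−6y − 2x)    [distributive law]
= (41y − 20y² + 6x + 30xy + 9)(−6y − 2x)    [combine like terms]
= −246y² − 82xy + 120y³ + 40xy² − 36xy − 12x² − 180xy² − 60x²y − 54y − 18x    [distributive law]
= −246y² − 118xy + 120y³ − 140xy² − 12x² − 60x²y − 54y − 18x    [combine like terms]

−246y² − 118xy + 120y³ − 140xy² − 12x² − 60x²y − 54y − 18x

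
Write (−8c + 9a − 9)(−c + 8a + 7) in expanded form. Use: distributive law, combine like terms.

(−8c + 9a − 9)(−c + 8a + 7)
= 8c^2 − 64ac − 56c − 9ac + 72a^2 + 63a + 9c − 72a − 63    [distributive law]
= 8c^2 − 73ac − 47c + 72a^2 − 9a − 63    [combine like terms]

8c^2 − 73ac − 47c + 72a^2 − 9a − 63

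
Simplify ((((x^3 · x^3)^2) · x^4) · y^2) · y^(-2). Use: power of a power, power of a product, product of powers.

x^16

((((x^3 · x^3)^2) · x^4) · y^2) · y^(-2)
= (((((x^3)^2) · ((x^3)^2)) · x^4) · y^2) · y^(-2)    [power of a product]
= (((x^6 · ((x^3)^2)) · x^4) · y^2) · y^(-2)    [power of a power]
= (((x^6 · x^6) · x^4) · y^2) · y^(-2)    [power of a power]
= ((x^12 · x^4) · y^2) · y^(-2)    [product of powers]
= (x^16 · y^2) · y^(-2)    [product of powers]
= x^16    [product of powers]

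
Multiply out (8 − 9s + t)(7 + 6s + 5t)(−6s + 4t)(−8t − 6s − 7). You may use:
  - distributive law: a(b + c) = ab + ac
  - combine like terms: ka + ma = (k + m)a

(8 − 9s + t)(7 + 6s + 5t)(−6s + 4t)(−8t − 6s − 7)
= (56 + 48s + 40t − 63s − 54s^2 − 45st + 7t + 6st + 5t^2)(−6s + 4t)(−8t − 6s − 7)    [distributive law]
= (56 − 15s + 47t − 54s^2 − 39st + 5t^2)(−6s + 4t)(−8t − 6s − 7)    [combine like terms]
= (−336s + 224t + 90s^2 − 60st − 282st + 188t^2 + 324s^3 − 216s^2t + 234s^2t − 156st^2 − 30st^2 + 20t^3)(−8t − 6s − 7)    [distributive law]
= (−336s + 224t + 90s^2 − 342st + 188t^2 + 324s^3 + 18s^2t − 186st^2 + 20t^3)(−8t − 6s − 7)    [combine like terms]
= 2688st + 2016s^2 + 2352s − 1792t^2 − 1344st − 1568t − 720s^2t − 540s^3 − 630s^2 + 2736st^2 + 2052s^2t + 2394st − 1504t^3 − 1128st^2 − 1316t^2 − 2592s^3t − 1944s^4 − 2268s^3 − 144s^2t^2 − 108s^3t − 126s^2t + 1488st^3 + 1116s^2t^2 + 1302st^2 − 160t^4 − 120st^3 − 140t^3    [distributive law]
= 3738st + 1386s^2 + 2352s − 3108t^2 − 1568t + 1206s^2t − 2808s^3 + 2910st^2 − 1644t^3 − 2700s^3t − 1944s^4 + 972s^2t^2 + 1368st^3 − 160t^4    [combine like terms]

3738st + 1386s^2 + 2352s − 3108t^2 − 1568t + 1206s^2t − 2808s^3 + 2910st^2 − 1644t^3 − 2700s^3t − 1944s^4 + 972s^2t^2 + 1368st^3 − 160t^4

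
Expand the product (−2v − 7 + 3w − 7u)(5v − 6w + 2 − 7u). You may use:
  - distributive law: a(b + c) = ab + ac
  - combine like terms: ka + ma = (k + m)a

−10v² + 27vw − 39v − 21uv + 48w − 14 + 35u − 18w² + 21uw + 49u²

(−2v − 7 + 3w − 7u)(5v − 6w + 2 − 7u)
= −10v² + 12vw − 4v + 14uv − 35v + 42w − 14 + 49u + 15vw − 18w² + 6w − 21uw − 35uv + 42uw − 14u + 49u²    [distributive law]
= −10v² + 27vw − 39v − 21uv + 48w − 14 + 35u − 18w² + 21uw + 49u²    [combine like terms]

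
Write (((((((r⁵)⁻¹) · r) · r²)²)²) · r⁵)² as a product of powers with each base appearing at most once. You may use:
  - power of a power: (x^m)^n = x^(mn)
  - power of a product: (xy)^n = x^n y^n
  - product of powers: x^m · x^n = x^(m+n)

r⁻⁶

(((((((r⁵)⁻¹) · r) · r²)²)²) · r⁵)²
= (((((((r⁵)⁻¹) · r) · r²)²)²)²) · ((r⁵)²)    [power of a product]
= ((((((r⁵)⁻¹) · r) · r²)²)⁴) · ((r⁵)²)    [power of a power]
= (((((r⁵)⁻¹) · r) · r²)⁸) · ((r⁵)²)    [power of a power]
= (((((r⁵)⁻¹) · r)⁸) · ((r²)⁸)) · ((r⁵)²)    [power of a product]
= (((((r⁵)⁻¹)⁸) · (r⁸)) · ((r²)⁸)) · ((r⁵)²)    [power of a product]
= ((((r⁵)⁻⁸) · (r⁸)) · ((r²)⁸)) · ((r⁵)²)    [power of a power]
= ((r⁻⁴⁰ · (r⁸)) · ((r²)⁸)) · ((r⁵)²)    [power of a power]
= (r⁻³² · ((r²)⁸)) · ((r⁵)²)    [product of powers]
= (r⁻³² · r¹⁶) · ((r⁵)²)    [power of a power]
= r⁻¹⁶ · ((r⁵)²)    [product of powers]
= r⁻¹⁶ · r¹⁰    [power of a power]
= r⁻⁶    [product of powers]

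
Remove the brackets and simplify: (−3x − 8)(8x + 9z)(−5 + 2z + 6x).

−264x^2 − 210x^2z − 144x^3 − 425xz − 54xz^2 + 320x + 360z − 144z^2

(−3x − 8)(8x + 9z)(−5 + 2z + 6x)
= (−24x^2 − 27xz − 64x − 72z)(−5 + 2z + 6x)    [distributive law]
= 120x^2 − 48x^2z − 144x^3 + 135xz − 54xz^2 − 162x^2z + 320x − 128xz − 384x^2 + 360z − 144z^2 − 432xz    [distributive law]
= −264x^2 − 210x^2z − 144x^3 − 425xz − 54xz^2 + 320x + 360z − 144z^2    [combine like terms]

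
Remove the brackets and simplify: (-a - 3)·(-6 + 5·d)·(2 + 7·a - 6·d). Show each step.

138·a + 42·a² - 151·a·d - 35·a²·d + 30·a·d² + 36 - 138·d + 90·d²

(-a - 3)·(-6 + 5·d)·(2 + 7·a - 6·d)
= (6·a - 5·a·d + 18 - 15·d)·(2 + 7·a - 6·d)    [distributive law]
= 12·a + 42·a² - 36·a·d - 10·a·d - 35·a²·d + 30·a·d² + 36 + 126·a - 108·d - 30·d - 105·a·d + 90·d²    [distributive law]
= 138·a + 42·a² - 151·a·d - 35·a²·d + 30·a·d² + 36 - 138·d + 90·d²    [combine like terms]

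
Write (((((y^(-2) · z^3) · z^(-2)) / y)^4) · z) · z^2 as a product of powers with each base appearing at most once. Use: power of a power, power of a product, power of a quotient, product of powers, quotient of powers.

(((((y^(-2) · z^3) · z^(-2)) / y)^4) · z) · z^2
= (((((y^(-2) · z^3) · z^(-2))^4) / (y^4)) · z) · z^2    [power of a quotient]
= (((((y^(-2) · z^3)^4) · ((z^(-2))^4)) / (y^4)) · z) · z^2    [power of a product]
= ((((((y^(-2))^4) · ((z^3)^4)) · ((z^(-2))^4)) / (y^4)) · z) · z^2    [power of a product]
= ((((y^(-8) · ((z^3)^4)) · ((z^(-2))^4)) / (y^4)) · z) · z^2    [power of a power]
= ((((y^(-8) · z^12) · ((z^(-2))^4)) / (y^4)) · z) · z^2    [power of a power]
= ((((y^(-8) · z^12) · z^(-8)) / (y^4)) · z) · z^2    [power of a power]
= y^(-12)·z^7    [quotient of powers; product of powers]

y^(-12)·z^7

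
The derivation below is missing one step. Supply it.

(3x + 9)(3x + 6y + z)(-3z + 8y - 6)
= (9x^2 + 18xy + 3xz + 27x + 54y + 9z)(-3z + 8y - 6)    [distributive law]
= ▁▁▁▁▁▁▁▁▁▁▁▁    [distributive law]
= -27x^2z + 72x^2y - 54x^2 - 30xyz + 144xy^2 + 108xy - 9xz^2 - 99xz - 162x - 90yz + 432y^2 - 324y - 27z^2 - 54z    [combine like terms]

After distributive law, the bracketed line is:

-27x^2z + 72x^2y - 54x^2 - 54xyz + 144xy^2 - 108xy - 9xz^2 + 24xyz - 18xz - 81xz + 216xy - 162x - 162yz + 432y^2 - 324y - 27z^2 + 72yz - 54z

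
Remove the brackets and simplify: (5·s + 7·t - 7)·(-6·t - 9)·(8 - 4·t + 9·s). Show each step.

(5·s + 7·t - 7)·(-6·t - 9)·(8 - 4·t + 9·s)
= (-30·s·t - 45·s - 42·t^2 - 63·t + 42·t + 63)·(8 - 4·t + 9·s)    [distributive law]
= (-30·s·t - 45·s - 42·t^2 - 21·t + 63)·(8 - 4·t + 9·s)    [combine like terms]
= -240·s·t + 120·s·t^2 - 270·s^2·t - 360·s + 180·s·t - 405·s^2 - 336·t^2 + 168·t^3 - 378·s·t^2 - 168·t + 84·t^2 - 189·s·t + 504 - 252·t + 567·s    [distributive law]
= -249·s·t - 258·s·t^2 - 270·s^2·t + 207·s - 405·s^2 - 252·t^2 + 168·t^3 - 420·t + 504    [combine like terms]

-249·s·t - 258·s·t^2 - 270·s^2·t + 207·s - 405·s^2 - 252·t^2 + 168·t^3 - 420·t + 504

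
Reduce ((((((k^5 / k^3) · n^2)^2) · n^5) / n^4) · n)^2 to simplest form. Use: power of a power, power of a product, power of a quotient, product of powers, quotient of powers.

k^8n^12

((((((k^5 / k^3) · n^2)^2) · n^5) / n^4) · n)^2
= ((((((k^5 / k^3) · n^2)^2) · n^5) / n^4)^2) · (n^2)    [power of a product]
= ((((((k^5 / k^3) · n^2)^2) · n^5)^2) / ((n^4)^2)) · (n^2)    [power of a quotient]
= ((((((k^5 / k^3) · n^2)^2)^2) · ((n^5)^2)) / ((n^4)^2)) · (n^2)    [power of a product]
= (((((k^5 / k^3) · n^2)^4) · ((n^5)^2)) / ((n^4)^2)) · (n^2)    [power of a power]
= (((((k^5 / k^3)^4) · ((n^2)^4)) · ((n^5)^2)) / ((n^4)^2)) · (n^2)    [power of a product]
= ((((((k^5)^4) / ((k^3)^4)) · ((n^2)^4)) · ((n^5)^2)) / ((n^4)^2)) · (n^2)    [power of a quotient]
= ((((k^20 / ((k^3)^4)) · ((n^2)^4)) · ((n^5)^2)) / ((n^4)^2)) · (n^2)    [power of a power]
= ((((k^20 / k^12) · ((n^2)^4)) · ((n^5)^2)) / ((n^4)^2)) · (n^2)    [power of a power]
= (((k^8 · ((n^2)^4)) · ((n^5)^2)) / ((n^4)^2)) · (n^2)    [quotient of powers]
= (((k^8 · n^8) · ((n^5)^2)) / ((n^4)^2)) · (n^2)    [power of a power]
= (((k^8 · n^8) · n^10) / ((n^4)^2)) · (n^2)    [power of a power]
= (((k^8 · n^8) · n^10) / n^8) · (n^2)    [power of a power]
= k^8n^12    [quotient of powers; product of powers]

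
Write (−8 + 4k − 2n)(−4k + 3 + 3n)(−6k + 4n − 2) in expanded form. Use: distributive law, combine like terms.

−232k^2 + 316kn + 56k − 36n + 48 − 108n^2 + 96k^3 − 184k^2n + 116kn^2 − 24n^3

(−8 + 4k − 2n)(−4k + 3 + 3n)(−6k + 4n − 2)
= (32k − 24 − 24n − 16k^2 + 12k + 12kn + 8kn − 6n − 6n^2)(−6k + 4n − 2)    [distributive law]
= (44k − 24 − 30n − 16k^2 + 20kn − 6n^2)(−6k + 4n − 2)    [combine like terms]
= −264k^2 + 176kn − 88k + 144k − 96n + 48 + 180kn − 120n^2 + 60n + 96k^3 − 64k^2n + 32k^2 − 120k^2n + 80kn^2 − 40kn + 36kn^2 − 24n^3 + 12n^2    [distributive law]
= −232k^2 + 316kn + 56k − 36n + 48 − 108n^2 + 96k^3 − 184k^2n + 116kn^2 − 24n^3    [combine like terms]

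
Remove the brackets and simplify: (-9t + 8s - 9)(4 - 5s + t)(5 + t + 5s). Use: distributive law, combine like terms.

(-9t + 8s - 9)(4 - 5s + t)(5 + t + 5s)
= (-36t + 45st - 9t^2 + 32s - 40s^2 + 8st - 36 + 45s - 9t)(5 + t + 5s)    [distributive law]
= (-45t + 53st - 9t^2 + 77s - 40s^2 - 36)(5 + t + 5s)    [combine like terms]
= -225t - 45t^2 - 225st + 265st + 53st^2 + 265s^2t - 45t^2 - 9t^3 - 45st^2 + 385s + 77st + 385s^2 - 200s^2 - 40s^2t - 200s^3 - 180 - 36t - 180s    [distributive law]
= -261t - 90t^2 + 117st + 8st^2 + 225s^2t - 9t^3 + 205s + 185s^2 - 200s^3 - 180    [combine like terms]

-261t - 90t^2 + 117st + 8st^2 + 225s^2t - 9t^3 + 205s + 185s^2 - 200s^3 - 180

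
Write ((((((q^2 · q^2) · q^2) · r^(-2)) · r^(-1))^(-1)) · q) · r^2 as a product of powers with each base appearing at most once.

q^(-5)r^5

((((((q^2 · q^2) · q^2) · r^(-2)) · r^(-1))^(-1)) · q) · r^2
= ((((((q^2 · q^2) · q^2) · r^(-2))^(-1)) · ((r^(-1))^(-1))) · q) · r^2    [power of a product]
= ((((((q^2 · q^2) · q^2)^(-1)) · ((r^(-2))^(-1))) · ((r^(-1))^(-1))) · q) · r^2    [power of a product]
= ((((((q^2 · q^2)^(-1)) · ((q^2)^(-1))) · ((r^(-2))^(-1))) · ((r^(-1))^(-1))) · q) · r^2    [power of a product]
= (((((((q^2)^(-1)) · ((q^2)^(-1))) · ((q^2)^(-1))) · ((r^(-2))^(-1))) · ((r^(-1))^(-1))) · q) · r^2    [power of a product]
= (((((q^(-2) · ((q^2)^(-1))) · ((q^2)^(-1))) · ((r^(-2))^(-1))) · ((r^(-1))^(-1))) · q) · r^2    [power of a power]
= (((((q^(-2) · q^(-2)) · ((q^2)^(-1))) · ((r^(-2))^(-1))) · ((r^(-1))^(-1))) · q) · r^2    [power of a power]
= ((((q^(-4) · ((q^2)^(-1))) · ((r^(-2))^(-1))) · ((r^(-1))^(-1))) · q) · r^2    [product of powers]
= ((((q^(-4) · q^(-2)) · ((r^(-2))^(-1))) · ((r^(-1))^(-1))) · q) · r^2    [power of a power]
= (((q^(-6) · ((r^(-2))^(-1))) · ((r^(-1))^(-1))) · q) · r^2    [product of powers]
= (((q^(-6) · r^2) · ((r^(-1))^(-1))) · q) · r^2    [power of a power]
= (((q^(-6) · r^2) · r) · q) · r^2    [power of a power]
= q^(-5)r^5    [product of powers]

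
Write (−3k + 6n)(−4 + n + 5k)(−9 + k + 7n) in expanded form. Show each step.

−108k + 147k² − 183kn − 78k²n + 195kn² − 15k³ + 216n − 222n² + 42n³

(−3k + 6n)(−4 + n + 5k)(−9 + k + 7n)
= (12k − 3kn − 15k² − 24n + 6n² + 30kn)(−9 + k + 7n)    [distributive law]
= (12k + 27kn − 15k² − 24n + 6n²)(−9 + k + 7n)    [combine like terms]
= −108k + 12k² + 84kn − 243kn + 27k²n + 189kn² + 135k² − 15k³ − 105k²n + 216n − 24kn − 168n² − 54n² + 6kn² + 42n³    [distributive law]
= −108k + 147k² − 183kn − 78k²n + 195kn² − 15k³ + 216n − 222n² + 42n³    [combine like terms]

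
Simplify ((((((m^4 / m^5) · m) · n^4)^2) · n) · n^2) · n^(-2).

((((((m^4 / m^5) · m) · n^4)^2) · n) · n^2) · n^(-2)
= ((((((m^4 / m^5) · m)^2) · ((n^4)^2)) · n) · n^2) · n^(-2)    [power of a product]
= ((((((m^4 / m^5)^2) · (m^2)) · ((n^4)^2)) · n) · n^2) · n^(-2)    [power of a product]
= (((((((m^4)^2) / ((m^5)^2)) · (m^2)) · ((n^4)^2)) · n) · n^2) · n^(-2)    [power of a quotient]
= (((((m^8 / ((m^5)^2)) · (m^2)) · ((n^4)^2)) · n) · n^2) · n^(-2)    [power of a power]
= (((((m^8 / m^10) · (m^2)) · ((n^4)^2)) · n) · n^2) · n^(-2)    [power of a power]
= ((((m^(-2) · (m^2)) · ((n^4)^2)) · n) · n^2) · n^(-2)    [quotient of powers]
= (((m^0 · ((n^4)^2)) · n) · n^2) · n^(-2)    [product of powers]
= (((m^0 · n^8) · n) · n^2) · n^(-2)    [power of a power]
= n^9    [product of powers]

n^9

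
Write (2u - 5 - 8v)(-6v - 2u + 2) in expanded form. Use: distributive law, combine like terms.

4uv - 4u² + 14u + 14v - 10 + 48v²

(2u - 5 - 8v)(-6v - 2u + 2)
= -12uv - 4u² + 4u + 30v + 10u - 10 + 48v² + 16uv - 16v    [distributive law]
= 4uv - 4u² + 14u + 14v - 10 + 48v²    [combine like terms]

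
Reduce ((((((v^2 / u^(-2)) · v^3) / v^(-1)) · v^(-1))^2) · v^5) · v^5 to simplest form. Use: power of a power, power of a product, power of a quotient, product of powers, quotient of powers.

u^4v^20

((((((v^2 / u^(-2)) · v^3) / v^(-1)) · v^(-1))^2) · v^5) · v^5
= ((((((v^2 / u^(-2)) · v^3) / v^(-1))^2) · ((v^(-1))^2)) · v^5) · v^5    [power of a product]
= ((((((v^2 / u^(-2)) · v^3)^2) / ((v^(-1))^2)) · ((v^(-1))^2)) · v^5) · v^5    [power of a quotient]
= ((((((v^2 / u^(-2))^2) · ((v^3)^2)) / ((v^(-1))^2)) · ((v^(-1))^2)) · v^5) · v^5    [power of a product]
= (((((((v^2)^2) / ((u^(-2))^2)) · ((v^3)^2)) / ((v^(-1))^2)) · ((v^(-1))^2)) · v^5) · v^5    [power of a quotient]
= (((((v^4 / ((u^(-2))^2)) · ((v^3)^2)) / ((v^(-1))^2)) · ((v^(-1))^2)) · v^5) · v^5    [power of a power]
= (((((v^4 / u^(-4)) · ((v^3)^2)) / ((v^(-1))^2)) · ((v^(-1))^2)) · v^5) · v^5    [power of a power]
= (((((v^4 / u^(-4)) · v^6) / ((v^(-1))^2)) · ((v^(-1))^2)) · v^5) · v^5    [power of a power]
= (((((v^4 / u^(-4)) · v^6) / v^(-2)) · ((v^(-1))^2)) · v^5) · v^5    [power of a power]
= (((((v^4 / u^(-4)) · v^6) / v^(-2)) · v^(-2)) · v^5) · v^5    [power of a power]
= u^4v^20    [quotient of powers; product of powers]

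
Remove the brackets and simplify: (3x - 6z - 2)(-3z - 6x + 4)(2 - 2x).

(3x - 6z - 2)(-3z - 6x + 4)(2 - 2x)
= (-9xz - 18x² + 12x + 18z² + 36xz - 24z + 6z + 12x - 8)(2 - 2x)    [distributive law]
= (27xz - 18x² + 24x + 18z² - 18z - 8)(2 - 2x)    [combine like terms]
= 54xz - 54x²z - 36x² + 36x³ + 48x - 48x² + 36z² - 36xz² - 36z + 36xz - 16 + 16x    [distributive law]
= 90xz - 54x²z - 84x² + 36x³ + 64x + 36z² - 36xz² - 36z - 16    [combine like terms]

90xz - 54x²z - 84x² + 36x³ + 64x + 36z² - 36xz² - 36z - 16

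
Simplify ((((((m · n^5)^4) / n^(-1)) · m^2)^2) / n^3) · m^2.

m^14n^39

((((((m · n^5)^4) / n^(-1)) · m^2)^2) / n^3) · m^2
= ((((((m · n^5)^4) / n^(-1))^2) · ((m^2)^2)) / n^3) · m^2    [power of a product]
= ((((((m · n^5)^4)^2) / ((n^(-1))^2)) · ((m^2)^2)) / n^3) · m^2    [power of a quotient]
= (((((m · n^5)^8) / ((n^(-1))^2)) · ((m^2)^2)) / n^3) · m^2    [power of a power]
= (((((m^8) · ((n^5)^8)) / ((n^(-1))^2)) · ((m^2)^2)) / n^3) · m^2    [power of a product]
= ((((m^8 · n^40) / ((n^(-1))^2)) · ((m^2)^2)) / n^3) · m^2    [power of a power]
= ((((m^8 · n^40) / n^(-2)) · ((m^2)^2)) / n^3) · m^2    [power of a power]
= ((((m^8 · n^40) / n^(-2)) · m^4) / n^3) · m^2    [power of a power]
= m^14n^39    [quotient of powers; product of powers]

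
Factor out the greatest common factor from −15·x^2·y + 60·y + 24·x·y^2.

−15·x^2·y + 60·y + 24·x·y^2
= 3(−5·x^2·y + 20·y + 8·x·y^2)    [factor out 3]
= 3·y(−5·x^2 + 20 + 8·x·y)    [factor out y]

3·y(−5·x^2 + 20 + 8·x·y)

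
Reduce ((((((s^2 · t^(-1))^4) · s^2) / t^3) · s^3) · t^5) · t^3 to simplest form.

s^13t

((((((s^2 · t^(-1))^4) · s^2) / t^3) · s^3) · t^5) · t^3
= (((((((s^2)^4) · ((t^(-1))^4)) · s^2) / t^3) · s^3) · t^5) · t^3    [power of a product]
= (((((s^8 · ((t^(-1))^4)) · s^2) / t^3) · s^3) · t^5) · t^3    [power of a power]
= (((((s^8 · t^(-4)) · s^2) / t^3) · s^3) · t^5) · t^3    [power of a power]
= s^13t    [quotient of powers; product of powers]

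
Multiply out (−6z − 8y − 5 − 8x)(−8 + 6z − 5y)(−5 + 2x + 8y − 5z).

−290z − 44xz − 211yz + 90z² + 168xz² − 198yz² + 180z³ − 620xyz − 344y²z − 125y + 490xy + 512y² + 400xy² + 320y³ − 200 − 240x + 128x² − 96x²z + 80x²y

(−6z − 8y − 5 − 8x)(−8 + 6z − 5y)(−5 + 2x + 8y − 5z)
= (48z − 36z² + 30yz + 64y − 48yz + 40y² + 40 − 30z + 25y + 64x − 48xz + 40xy)(−5 + 2x + 8y − 5z)    [distributive law]
= (18z − 36z² − 18yz + 89y + 40y² + 40 + 64x − 48xz + 40xy)(−5 + 2x + 8y − 5z)    [combine like terms]
= −90z + 36xz + 144yz − 90z² + 180z² − 72xz² − 288yz² + 180z³ + 90yz − 36xyz − 144y²z + 90yz² − 445y + 178xy + 712y² − 445yz − 200y² + 80xy² + 320y³ − 200y²z − 200 + 80x + 320y − 200z − 320x + 128x² + 512xy − 320xz + 240xz − 96x²z − 384xyz + 240xz² − 200xy + 80x²y + 320xy² − 200xyz    [distributive law]
= −290z − 44xz − 211yz + 90z² + 168xz² − 198yz² + 180z³ − 620xyz − 344y²z − 125y + 490xy + 512y² + 400xy² + 320y³ − 200 − 240x + 128x² − 96x²z + 80x²y    [combine like terms]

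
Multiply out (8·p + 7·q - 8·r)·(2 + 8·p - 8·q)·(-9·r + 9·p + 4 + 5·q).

-544·p·r + 400·p² + 64·p + 174·p·q - 1152·p²·r + 576·p³ + 248·p²·q + 328·p·q·r - 544·p·q² + 50·q·r + 56·q - 154·q² + 824·q²·r - 280·q³ + 144·r² - 64·r + 576·p·r² - 576·q·r²

(8·p + 7·q - 8·r)·(2 + 8·p - 8·q)·(-9·r + 9·p + 4 + 5·q)
= (16·p + 64·p² - 64·p·q + 14·q + 56·p·q - 56·q² - 16·r - 64·p·r + 64·q·r)·(-9·r + 9·p + 4 + 5·q)    [distributive law]
= (16·p + 64·p² - 8·p·q + 14·q - 56·q² - 16·r - 64·p·r + 64·q·r)·(-9·r + 9·p + 4 + 5·q)    [combine like terms]
= -144·p·r + 144·p² + 64·p + 80·p·q - 576·p²·r + 576·p³ + 256·p² + 320·p²·q + 72·p·q·r - 72·p²·q - 32·p·q - 40·p·q² - 126·q·r + 126·p·q + 56·q + 70·q² + 504·q²·r - 504·p·q² - 224·q² - 280·q³ + 144·r² - 144·p·r - 64·r - 80·q·r + 576·p·r² - 576·p²·r - 256·p·r - 320·p·q·r - 576·q·r² + 576·p·q·r + 256·q·r + 320·q²·r    [distributive law]
= -544·p·r + 400·p² + 64·p + 174·p·q - 1152·p²·r + 576·p³ + 248·p²·q + 328·p·q·r - 544·p·q² + 50·q·r + 56·q - 154·q² + 824·q²·r - 280·q³ + 144·r² - 64·r + 576·p·r² - 576·q·r²    [combine like terms]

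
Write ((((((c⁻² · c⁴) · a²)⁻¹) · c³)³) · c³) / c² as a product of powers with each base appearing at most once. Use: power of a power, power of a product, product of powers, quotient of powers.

((((((c⁻² · c⁴) · a²)⁻¹) · c³)³) · c³) / c²
= ((((((c⁻² · c⁴) · a²)⁻¹)³) · ((c³)³)) · c³) / c²    [power of a product]
= (((((c⁻² · c⁴) · a²)⁻³) · ((c³)³)) · c³) / c²    [power of a power]
= (((((c⁻² · c⁴)⁻³) · ((a²)⁻³)) · ((c³)³)) · c³) / c²    [power of a product]
= ((((((c⁻²)⁻³) · ((c⁴)⁻³)) · ((a²)⁻³)) · ((c³)³)) · c³) / c²    [power of a product]
= ((((c⁶ · ((c⁴)⁻³)) · ((a²)⁻³)) · ((c³)³)) · c³) / c²    [power of a power]
= ((((c⁶ · c⁻¹²) · ((a²)⁻³)) · ((c³)³)) · c³) / c²    [power of a power]
= (((c⁻⁶ · ((a²)⁻³)) · ((c³)³)) · c³) / c²    [product of powers]
= (((c⁻⁶ · a⁻⁶) · ((c³)³)) · c³) / c²    [power of a power]
= (((c⁻⁶ · a⁻⁶) · c⁹) · c³) / c²    [power of a power]
= a⁻⁶c⁴    [quotient of powers; product of powers]

a⁻⁶c⁴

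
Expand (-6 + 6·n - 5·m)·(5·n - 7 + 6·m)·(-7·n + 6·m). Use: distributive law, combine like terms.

(-6 + 6·n - 5·m)·(5·n - 7 + 6·m)·(-7·n + 6·m)
= (-30·n + 42 - 36·m + 30·n^2 - 42·n + 36·m·n - 25·m·n + 35·m - 30·m^2)·(-7·n + 6·m)    [distributive law]
= (-72·n + 42 - m + 30·n^2 + 11·m·n - 30·m^2)·(-7·n + 6·m)    [combine like terms]
= 504·n^2 - 432·m·n - 294·n + 252·m + 7·m·n - 6·m^2 - 210·n^3 + 180·m·n^2 - 77·m·n^2 + 66·m^2·n + 210·m^2·n - 180·m^3    [distributive law]
= 504·n^2 - 425·m·n - 294·n + 252·m - 6·m^2 - 210·n^3 + 103·m·n^2 + 276·m^2·n - 180·m^3    [combine like terms]

504·n^2 - 425·m·n - 294·n + 252·m - 6·m^2 - 210·n^3 + 103·m·n^2 + 276·m^2·n - 180·m^3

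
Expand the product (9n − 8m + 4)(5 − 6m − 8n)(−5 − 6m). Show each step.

(9n − 8m + 4)(5 − 6m − 8n)(−5 − 6m)
= (45n − 54mn − 72n^2 − 40m + 48m^2 + 64mn + 20 − 24m − 32n)(−5 − 6m)    [distributive law]
= (13n + 10mn − 72n^2 − 64m + 48m^2 + 20)(−5 − 6m)    [combine like terms]
= −65n − 78mn − 50mn − 60m^2n + 360n^2 + 432mn^2 + 320m + 384m^2 − 240m^2 − 288m^3 − 100 − 120m    [distributive law]
= −65n − 128mn − 60m^2n + 360n^2 + 432mn^2 + 200m + 144m^2 − 288m^3 − 100    [combine like terms]

−65n − 128mn − 60m^2n + 360n^2 + 432mn^2 + 200m + 144m^2 − 288m^3 − 100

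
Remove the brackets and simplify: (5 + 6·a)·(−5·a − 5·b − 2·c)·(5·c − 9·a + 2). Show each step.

(5 + 6·a)·(−5·a − 5·b − 2·c)·(5·c − 9·a + 2)
= (−25·a − 25·b − 10·c − 30·a² − 30·a·b − 12·a·c)·(5·c − 9·a + 2)    [distributive law]
= −125·a·c + 225·a² − 50·a − 125·b·c + 225·a·b − 50·b − 50·c² + 90·a·c − 20·c − 150·a²·c + 270·a³ − 60·a² − 150·a·b·c + 270·a²·b − 60·a·b − 60·a·c² + 108·a²·c − 24·a·c    [distributive law]
= −59·a·c + 165·a² − 50·a − 125·b·c + 165·a·b − 50·b − 50·c² − 20·c − 42·a²·c + 270·a³ − 150·a·b·c + 270·a²·b − 60·a·c²    [combine like terms]

−59·a·c + 165·a² − 50·a − 125·b·c + 165·a·b − 50·b − 50·c² − 20·c − 42·a²·c + 270·a³ − 150·a·b·c + 270·a²·b − 60·a·c²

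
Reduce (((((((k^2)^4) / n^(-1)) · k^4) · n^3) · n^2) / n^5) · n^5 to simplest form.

(((((((k^2)^4) / n^(-1)) · k^4) · n^3) · n^2) / n^5) · n^5
= (((((k^8 / n^(-1)) · k^4) · n^3) · n^2) / n^5) · n^5    [power of a power]
= k^12·n^6    [quotient of powers; product of powers]

k^12·n^6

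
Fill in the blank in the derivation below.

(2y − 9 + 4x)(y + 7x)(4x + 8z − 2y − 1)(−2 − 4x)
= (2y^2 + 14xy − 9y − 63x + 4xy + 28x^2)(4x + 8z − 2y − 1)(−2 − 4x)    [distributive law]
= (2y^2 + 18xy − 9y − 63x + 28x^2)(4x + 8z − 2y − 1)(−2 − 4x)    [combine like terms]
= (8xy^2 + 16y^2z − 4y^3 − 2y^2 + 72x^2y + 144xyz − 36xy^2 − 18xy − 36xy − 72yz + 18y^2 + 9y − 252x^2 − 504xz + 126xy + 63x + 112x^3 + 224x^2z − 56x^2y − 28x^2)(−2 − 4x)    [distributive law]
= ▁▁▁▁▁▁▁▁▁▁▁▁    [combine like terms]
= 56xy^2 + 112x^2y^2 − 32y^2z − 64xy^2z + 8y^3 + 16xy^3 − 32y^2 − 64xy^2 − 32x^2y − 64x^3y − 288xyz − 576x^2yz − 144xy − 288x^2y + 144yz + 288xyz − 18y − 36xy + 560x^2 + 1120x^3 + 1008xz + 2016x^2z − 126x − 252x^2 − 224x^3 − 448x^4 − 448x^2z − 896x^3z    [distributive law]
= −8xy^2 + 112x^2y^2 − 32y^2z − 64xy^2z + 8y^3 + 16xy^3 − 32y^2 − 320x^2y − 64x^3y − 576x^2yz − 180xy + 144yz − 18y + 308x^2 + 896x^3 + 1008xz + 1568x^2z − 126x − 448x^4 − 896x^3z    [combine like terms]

Applying combine like terms to the line above:

(−28xy^2 + 16y^2z − 4y^3 + 16y^2 + 16x^2y + 144xyz + 72xy − 72yz + 9y − 280x^2 − 504xz + 63x + 112x^3 + 224x^2z)(−2 − 4x)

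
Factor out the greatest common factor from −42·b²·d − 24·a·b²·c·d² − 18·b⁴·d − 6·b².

6·b²(−7·d − 4·a·c·d² − 3·b²·d − 1)

−42·b²·d − 24·a·b²·c·d² − 18·b⁴·d − 6·b²
= 6(−7·b²·d − 4·a·b²·c·d² − 3·b⁴·d − b²)    [factor out 6]
= 6·b²(−7·d − 4·a·c·d² − 3·b²·d − 1)    [factor out b²]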